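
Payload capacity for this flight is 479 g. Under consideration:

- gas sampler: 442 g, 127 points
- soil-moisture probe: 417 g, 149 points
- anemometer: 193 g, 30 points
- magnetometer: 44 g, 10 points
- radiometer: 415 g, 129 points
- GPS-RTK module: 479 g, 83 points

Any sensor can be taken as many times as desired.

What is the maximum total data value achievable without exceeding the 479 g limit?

159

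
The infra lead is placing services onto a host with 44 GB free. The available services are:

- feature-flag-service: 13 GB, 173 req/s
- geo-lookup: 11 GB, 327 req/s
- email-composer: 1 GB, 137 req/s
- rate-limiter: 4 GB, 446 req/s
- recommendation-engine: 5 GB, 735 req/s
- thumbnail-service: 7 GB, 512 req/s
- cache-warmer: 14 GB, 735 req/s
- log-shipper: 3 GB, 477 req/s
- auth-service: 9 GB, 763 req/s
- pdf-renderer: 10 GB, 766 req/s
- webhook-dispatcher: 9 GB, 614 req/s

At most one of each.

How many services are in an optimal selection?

7

Optimal total is 4004.
One optimal bundle: email-composer + recommendation-engine + thumbnail-service + log-shipper + auth-service + pdf-renderer + webhook-dispatcher (44 GB).
Any selection reaching 4004 contains exactly 7 services.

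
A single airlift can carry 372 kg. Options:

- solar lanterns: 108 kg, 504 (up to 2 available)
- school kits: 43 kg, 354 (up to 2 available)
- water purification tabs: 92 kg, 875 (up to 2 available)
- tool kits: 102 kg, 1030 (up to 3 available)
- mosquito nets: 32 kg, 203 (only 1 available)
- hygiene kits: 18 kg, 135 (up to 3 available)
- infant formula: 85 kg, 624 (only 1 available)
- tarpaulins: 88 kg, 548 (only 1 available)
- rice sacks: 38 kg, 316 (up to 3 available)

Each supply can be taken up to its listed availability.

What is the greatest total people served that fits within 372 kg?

3579

A density-first pass picks 3×tool kits + hygiene kits + rice sacks — 3541 at 362 kg.
The 38 kg tied up in rice sacks is better spent on school kits — total rises to 3579 (367 kg).
Nothing else within 372 kg beats 3579.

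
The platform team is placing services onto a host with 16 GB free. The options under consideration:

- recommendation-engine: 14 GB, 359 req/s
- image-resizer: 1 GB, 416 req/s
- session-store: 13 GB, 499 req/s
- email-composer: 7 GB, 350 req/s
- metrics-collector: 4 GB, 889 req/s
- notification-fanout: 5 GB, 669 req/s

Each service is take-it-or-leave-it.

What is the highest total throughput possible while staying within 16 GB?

1974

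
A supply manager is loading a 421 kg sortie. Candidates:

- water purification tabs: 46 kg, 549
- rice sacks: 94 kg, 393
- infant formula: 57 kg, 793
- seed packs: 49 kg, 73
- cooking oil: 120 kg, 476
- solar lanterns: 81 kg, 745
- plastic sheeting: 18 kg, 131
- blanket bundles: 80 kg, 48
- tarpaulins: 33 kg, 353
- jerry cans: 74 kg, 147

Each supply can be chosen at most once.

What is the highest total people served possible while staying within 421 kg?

3120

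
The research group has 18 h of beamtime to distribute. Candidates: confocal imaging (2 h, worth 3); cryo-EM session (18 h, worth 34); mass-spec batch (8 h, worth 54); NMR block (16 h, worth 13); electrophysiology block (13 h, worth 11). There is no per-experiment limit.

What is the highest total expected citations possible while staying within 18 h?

Taking confocal imaging + 2×mass-spec batch: 18 h used, 111 in expected citations.
Nothing else within 18 h beats 111.

111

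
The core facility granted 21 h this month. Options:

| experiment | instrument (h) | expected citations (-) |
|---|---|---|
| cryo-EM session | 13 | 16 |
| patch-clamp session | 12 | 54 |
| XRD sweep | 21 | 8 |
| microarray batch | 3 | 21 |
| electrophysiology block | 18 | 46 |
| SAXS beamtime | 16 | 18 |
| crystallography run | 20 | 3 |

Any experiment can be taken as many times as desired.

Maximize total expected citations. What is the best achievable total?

147

By expected citations per h: microarray batch 7.00, patch-clamp session 4.50, electrophysiology block 2.56 lead.
The ratio ordering already packs tightly: 7×microarray batch, 21 h, 147.
That's the maximum — no swap from here does better than 147.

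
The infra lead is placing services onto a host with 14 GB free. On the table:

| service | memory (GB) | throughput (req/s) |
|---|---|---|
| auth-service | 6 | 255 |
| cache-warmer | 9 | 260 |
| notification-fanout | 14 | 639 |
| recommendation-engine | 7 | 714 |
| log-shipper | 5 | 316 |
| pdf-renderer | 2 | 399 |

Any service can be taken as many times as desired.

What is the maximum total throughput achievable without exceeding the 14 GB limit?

2793

Taking 7×pdf-renderer: 14 GB used, 2793 in throughput.
Every other selection either busts 14 GB or fails to beat 2793.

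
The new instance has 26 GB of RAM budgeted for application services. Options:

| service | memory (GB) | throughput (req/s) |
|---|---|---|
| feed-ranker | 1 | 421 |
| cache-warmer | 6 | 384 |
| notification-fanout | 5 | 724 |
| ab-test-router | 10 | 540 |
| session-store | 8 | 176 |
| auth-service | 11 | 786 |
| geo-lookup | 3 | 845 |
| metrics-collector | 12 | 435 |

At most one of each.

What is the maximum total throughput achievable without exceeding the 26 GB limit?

Best packing: feed-ranker + cache-warmer + notification-fanout + auth-service + geo-lookup — 26 GB, 3160 total.
Every other selection either busts 26 GB or fails to beat 3160.

3160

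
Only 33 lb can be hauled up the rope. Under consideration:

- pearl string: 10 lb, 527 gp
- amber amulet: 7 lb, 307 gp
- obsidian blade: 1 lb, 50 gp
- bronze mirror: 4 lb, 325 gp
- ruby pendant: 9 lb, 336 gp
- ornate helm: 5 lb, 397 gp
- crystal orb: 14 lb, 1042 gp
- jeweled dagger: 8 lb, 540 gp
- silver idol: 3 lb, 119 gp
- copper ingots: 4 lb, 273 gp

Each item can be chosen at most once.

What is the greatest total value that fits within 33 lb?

Greedy by ratio would take obsidian blade + bronze mirror + ornate helm + crystal orb + silver idol + copper ingots: 31 lb used, total 2206.
Replace silver idol and copper ingots with jeweled dagger: the trade gains 148 net, giving 2354 at 32 lb.
That's the maximum — no swap from here does better than 2354.

2354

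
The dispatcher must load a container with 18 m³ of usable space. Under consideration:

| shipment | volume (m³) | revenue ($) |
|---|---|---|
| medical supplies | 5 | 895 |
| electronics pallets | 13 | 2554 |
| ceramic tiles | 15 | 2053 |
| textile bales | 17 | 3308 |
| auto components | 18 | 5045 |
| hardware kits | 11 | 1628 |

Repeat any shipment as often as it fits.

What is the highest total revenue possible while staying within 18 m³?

5045

The ratio ordering already packs tightly: auto components, 18 m³, 5045.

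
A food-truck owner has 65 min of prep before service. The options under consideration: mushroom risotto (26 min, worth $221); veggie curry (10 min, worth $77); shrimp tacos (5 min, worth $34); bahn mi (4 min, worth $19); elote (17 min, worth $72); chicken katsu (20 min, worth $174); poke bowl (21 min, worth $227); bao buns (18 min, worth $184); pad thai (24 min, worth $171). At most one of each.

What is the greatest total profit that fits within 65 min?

632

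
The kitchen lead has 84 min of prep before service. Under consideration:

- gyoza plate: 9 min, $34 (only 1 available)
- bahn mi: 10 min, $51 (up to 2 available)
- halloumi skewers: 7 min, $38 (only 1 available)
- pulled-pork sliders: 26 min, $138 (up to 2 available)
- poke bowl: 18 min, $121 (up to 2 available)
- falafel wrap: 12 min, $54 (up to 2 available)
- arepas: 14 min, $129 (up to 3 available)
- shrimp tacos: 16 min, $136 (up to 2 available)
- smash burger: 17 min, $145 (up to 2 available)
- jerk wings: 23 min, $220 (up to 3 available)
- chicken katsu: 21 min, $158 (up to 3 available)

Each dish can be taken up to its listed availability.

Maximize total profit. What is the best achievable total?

Best packing: arepas + 3×jerk wings — 83 min, 789 total.
That's the maximum — no swap from here does better than 789.

789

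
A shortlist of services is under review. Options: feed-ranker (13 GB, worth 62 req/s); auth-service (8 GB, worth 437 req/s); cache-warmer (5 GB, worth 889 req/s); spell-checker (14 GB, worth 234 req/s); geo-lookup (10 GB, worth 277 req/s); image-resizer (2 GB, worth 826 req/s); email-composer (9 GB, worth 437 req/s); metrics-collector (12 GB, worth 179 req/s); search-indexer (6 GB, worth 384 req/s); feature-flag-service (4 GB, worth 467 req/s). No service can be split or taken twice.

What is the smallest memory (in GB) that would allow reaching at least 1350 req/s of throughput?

7

Minimise GB subject to total throughput ≥ 1350.
cache-warmer + image-resizer reaches 1715 using 7 GB.
No combination under 7 GB hits 1350.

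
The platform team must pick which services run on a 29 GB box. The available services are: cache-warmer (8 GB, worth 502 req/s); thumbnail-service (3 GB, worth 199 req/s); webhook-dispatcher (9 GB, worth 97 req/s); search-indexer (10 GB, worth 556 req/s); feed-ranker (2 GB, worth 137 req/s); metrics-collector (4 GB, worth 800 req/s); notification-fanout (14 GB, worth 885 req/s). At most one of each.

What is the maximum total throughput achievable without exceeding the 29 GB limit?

Greedy by ratio would take thumbnail-service + feed-ranker + metrics-collector + notification-fanout: 23 GB used, total 2021.
The 2 GB tied up in feed-ranker is better spent on cache-warmer — total rises to 2386 (29 GB).
That's the maximum — no swap from here does better than 2386.

2386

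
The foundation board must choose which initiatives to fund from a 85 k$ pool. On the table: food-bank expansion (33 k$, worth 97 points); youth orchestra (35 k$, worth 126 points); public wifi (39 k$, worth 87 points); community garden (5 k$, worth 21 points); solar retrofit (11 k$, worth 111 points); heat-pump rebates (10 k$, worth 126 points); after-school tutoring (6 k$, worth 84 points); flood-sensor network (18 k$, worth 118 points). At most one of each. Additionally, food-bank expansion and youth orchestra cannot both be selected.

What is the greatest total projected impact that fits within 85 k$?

Ranking by ratio (projected impact/k$): after-school tutoring 14.00, heat-pump rebates 12.60, solar retrofit 10.09.
Youth orchestra + community garden + solar retrofit + heat-pump rebates + after-school tutoring + flood-sensor network uses 85 of the 85 k$ and totals 586.

586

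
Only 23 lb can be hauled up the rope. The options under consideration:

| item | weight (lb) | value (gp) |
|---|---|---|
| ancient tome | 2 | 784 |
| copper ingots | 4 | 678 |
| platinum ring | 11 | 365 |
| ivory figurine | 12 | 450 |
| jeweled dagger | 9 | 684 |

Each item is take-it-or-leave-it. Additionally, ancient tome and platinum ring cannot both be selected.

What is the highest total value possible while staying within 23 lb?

Ancient tome + copper ingots + jeweled dagger uses 15 of the 23 lb and totals 2146.
Next best is ancient tome + ivory figurine + jeweled dagger at 1918 (23 lb) — short by 228.

2146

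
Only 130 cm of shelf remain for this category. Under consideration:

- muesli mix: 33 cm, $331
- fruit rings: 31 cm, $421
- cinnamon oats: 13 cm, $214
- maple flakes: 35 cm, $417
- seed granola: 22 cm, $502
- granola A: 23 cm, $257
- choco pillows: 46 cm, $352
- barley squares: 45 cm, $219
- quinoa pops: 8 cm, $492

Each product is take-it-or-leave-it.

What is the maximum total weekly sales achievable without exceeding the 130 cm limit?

2217

By weekly sales per cm: quinoa pops 61.50, seed granola 22.82, cinnamon oats 16.46 lead.
Greedy by ratio would take fruit rings + cinnamon oats + maple flakes + seed granola + quinoa pops: 109 cm used, total 2046.
Replace maple flakes with muesli mix + granola A: the trade gains 171 net, giving 2217 at 130 cm.
An exhaustive check of the 512 subsets confirms 2217.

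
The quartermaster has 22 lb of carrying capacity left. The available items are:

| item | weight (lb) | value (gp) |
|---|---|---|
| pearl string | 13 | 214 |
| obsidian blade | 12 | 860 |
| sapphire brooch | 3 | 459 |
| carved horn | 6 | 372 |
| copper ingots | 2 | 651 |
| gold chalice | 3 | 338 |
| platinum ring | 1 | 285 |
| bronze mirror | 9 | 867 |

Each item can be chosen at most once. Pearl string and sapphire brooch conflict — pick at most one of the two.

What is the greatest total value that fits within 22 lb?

2634

Filling by ratio: sapphire brooch + copper ingots + gold chalice + platinum ring + bronze mirror for 2600, with 4 lb left unused.
Dropping gold chalice frees 3 lb; slotting in carved horn (6 lb) lifts the total to 2634 at 21 lb.
An exhaustive check of the 256 subsets confirms 2634.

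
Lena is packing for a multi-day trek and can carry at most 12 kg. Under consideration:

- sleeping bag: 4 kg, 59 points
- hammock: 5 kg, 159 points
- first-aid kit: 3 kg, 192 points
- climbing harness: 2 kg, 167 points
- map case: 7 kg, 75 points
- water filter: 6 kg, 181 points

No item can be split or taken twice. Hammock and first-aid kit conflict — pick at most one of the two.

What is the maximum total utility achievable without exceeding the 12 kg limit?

540

By utility per kg: climbing harness 83.50, first-aid kit 64.00, hammock 31.80, water filter 30.17 lead.
Best packing: first-aid kit + climbing harness + water filter — 11 kg, 540 total.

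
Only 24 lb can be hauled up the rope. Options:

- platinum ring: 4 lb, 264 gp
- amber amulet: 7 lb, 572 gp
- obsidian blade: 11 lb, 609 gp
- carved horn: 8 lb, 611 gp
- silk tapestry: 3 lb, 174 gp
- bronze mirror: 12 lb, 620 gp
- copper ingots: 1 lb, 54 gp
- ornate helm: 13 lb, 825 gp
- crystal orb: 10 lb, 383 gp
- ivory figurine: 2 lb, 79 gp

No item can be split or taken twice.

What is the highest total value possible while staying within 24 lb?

1700

Filling by ratio: platinum ring + amber amulet + carved horn + silk tapestry + copper ingots for 1675, with 1 lb left unused.
Dropping copper ingots frees 1 lb; slotting in ivory figurine (2 lb) lifts the total to 1700 at 24 lb.
The closest alternative, platinum ring + amber amulet + carved horn + silk tapestry + copper ingots, reaches only 1675.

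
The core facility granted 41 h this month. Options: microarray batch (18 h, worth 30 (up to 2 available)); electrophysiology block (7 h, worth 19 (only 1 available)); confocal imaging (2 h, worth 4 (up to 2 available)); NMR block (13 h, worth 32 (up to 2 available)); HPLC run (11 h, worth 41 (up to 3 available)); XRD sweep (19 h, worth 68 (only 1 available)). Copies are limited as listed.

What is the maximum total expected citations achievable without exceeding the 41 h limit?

Ranking by ratio (expected citations/h): HPLC run 3.73, XRD sweep 3.58, electrophysiology block 2.71, NMR block 2.46.
The ratio heuristic lands on electrophysiology block + 3×HPLC run (142) but leaves 1 h idle.
Replace electrophysiology block and HPLC run with XRD sweep: the trade gains 8 net, giving 150 at 41 h.
No other feasible combination exceeds 150.

150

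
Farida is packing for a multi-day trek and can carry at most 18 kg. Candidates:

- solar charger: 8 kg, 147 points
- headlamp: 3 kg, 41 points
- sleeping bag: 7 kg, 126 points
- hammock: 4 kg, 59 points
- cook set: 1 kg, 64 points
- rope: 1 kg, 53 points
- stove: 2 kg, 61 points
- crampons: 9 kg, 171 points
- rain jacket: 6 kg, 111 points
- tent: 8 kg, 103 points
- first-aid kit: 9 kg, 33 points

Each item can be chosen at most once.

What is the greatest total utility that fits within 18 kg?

436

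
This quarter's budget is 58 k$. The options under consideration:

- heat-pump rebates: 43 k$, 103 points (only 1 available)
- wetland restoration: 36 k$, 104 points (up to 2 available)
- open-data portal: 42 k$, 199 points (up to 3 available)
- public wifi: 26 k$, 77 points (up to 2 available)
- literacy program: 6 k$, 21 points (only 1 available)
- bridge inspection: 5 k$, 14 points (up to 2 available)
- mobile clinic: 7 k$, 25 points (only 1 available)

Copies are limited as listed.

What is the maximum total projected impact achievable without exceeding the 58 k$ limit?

248

Density check — open-data portal 4.74, mobile clinic 3.57, literacy program 3.50 are the best per k$.
Taking the top-ratio projects first gives open-data portal + literacy program + mobile clinic for 245 (55 k$).
Dropping mobile clinic frees 7 k$; slotting in 2×bridge inspection (10 k$) lifts the total to 248 at 58 k$.
No other feasible combination exceeds 248.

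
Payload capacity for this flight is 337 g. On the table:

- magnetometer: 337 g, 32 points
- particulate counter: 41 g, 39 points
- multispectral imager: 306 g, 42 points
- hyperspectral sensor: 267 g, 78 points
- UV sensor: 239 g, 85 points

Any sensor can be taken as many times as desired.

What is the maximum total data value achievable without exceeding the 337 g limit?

The ratio ordering already packs tightly: 8×particulate counter, 328 g, 312.
No other feasible combination exceeds 312.

312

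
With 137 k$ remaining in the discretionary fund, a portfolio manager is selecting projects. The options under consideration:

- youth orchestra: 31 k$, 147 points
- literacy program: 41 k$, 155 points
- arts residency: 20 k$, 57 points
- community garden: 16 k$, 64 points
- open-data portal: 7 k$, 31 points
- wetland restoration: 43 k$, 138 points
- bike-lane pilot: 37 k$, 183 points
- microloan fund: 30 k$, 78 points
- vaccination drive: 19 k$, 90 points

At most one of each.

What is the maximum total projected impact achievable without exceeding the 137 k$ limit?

A density-first pass picks youth orchestra + arts residency + community garden + open-data portal + bike-lane pilot + vaccination drive — 572 at 130 k$.
Dropping arts residency and community garden frees 36 k$; slotting in literacy program (41 k$) lifts the total to 606 at 135 k$.
The closest alternative, youth orchestra + open-data portal + wetland restoration + bike-lane pilot + vaccination drive, reaches only 589.

606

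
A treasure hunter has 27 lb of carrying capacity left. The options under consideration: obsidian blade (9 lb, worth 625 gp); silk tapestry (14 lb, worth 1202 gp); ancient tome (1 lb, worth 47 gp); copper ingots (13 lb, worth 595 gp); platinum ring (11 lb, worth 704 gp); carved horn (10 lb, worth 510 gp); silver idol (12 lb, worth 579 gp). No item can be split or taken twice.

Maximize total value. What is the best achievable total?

1953

Greedy by ratio would take obsidian blade + silk tapestry + ancient tome: 24 lb used, total 1874.
Replace obsidian blade with platinum ring: the trade gains 79 net, giving 1953 at 26 lb.
The closest alternative, silk tapestry + platinum ring, reaches only 1906.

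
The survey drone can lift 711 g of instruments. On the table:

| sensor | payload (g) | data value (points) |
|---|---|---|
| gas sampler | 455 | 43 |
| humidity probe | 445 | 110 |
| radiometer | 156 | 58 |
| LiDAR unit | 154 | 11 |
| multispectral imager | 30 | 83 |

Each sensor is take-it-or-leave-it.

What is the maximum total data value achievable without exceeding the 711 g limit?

Best packing: humidity probe + radiometer + multispectral imager — 631 g, 251 total.
Next best is humidity probe + LiDAR unit + multispectral imager at 204 (629 g) — short by 47.

251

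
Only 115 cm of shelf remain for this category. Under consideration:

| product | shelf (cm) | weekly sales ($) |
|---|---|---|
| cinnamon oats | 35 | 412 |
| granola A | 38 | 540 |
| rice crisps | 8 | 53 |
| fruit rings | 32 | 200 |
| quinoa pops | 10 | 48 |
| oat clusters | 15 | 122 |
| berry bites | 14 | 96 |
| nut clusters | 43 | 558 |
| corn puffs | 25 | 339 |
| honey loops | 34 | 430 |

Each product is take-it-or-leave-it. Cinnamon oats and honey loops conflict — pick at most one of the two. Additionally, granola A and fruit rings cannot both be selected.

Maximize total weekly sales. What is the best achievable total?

1528

Filling by ratio: granola A + rice crisps + nut clusters + corn puffs for 1490, with 1 cm left unused.
Dropping rice crisps and corn puffs frees 33 cm; slotting in honey loops (34 cm) lifts the total to 1528 at 115 cm.
The closest alternative, granola A + rice crisps + nut clusters + corn puffs, reaches only 1490.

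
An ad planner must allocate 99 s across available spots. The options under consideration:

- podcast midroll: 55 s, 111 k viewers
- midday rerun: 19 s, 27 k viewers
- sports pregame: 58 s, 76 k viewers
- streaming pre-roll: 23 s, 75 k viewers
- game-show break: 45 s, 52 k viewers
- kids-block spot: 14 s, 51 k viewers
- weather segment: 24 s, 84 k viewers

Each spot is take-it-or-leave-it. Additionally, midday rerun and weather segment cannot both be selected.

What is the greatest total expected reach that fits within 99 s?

246

Ranking by ratio (expected reach/s): kids-block spot 3.64, weather segment 3.50, streaming pre-roll 3.26.
Taking podcast midroll + kids-block spot + weather segment: 93 s used, 246 in expected reach.
No other feasible combination exceeds 246.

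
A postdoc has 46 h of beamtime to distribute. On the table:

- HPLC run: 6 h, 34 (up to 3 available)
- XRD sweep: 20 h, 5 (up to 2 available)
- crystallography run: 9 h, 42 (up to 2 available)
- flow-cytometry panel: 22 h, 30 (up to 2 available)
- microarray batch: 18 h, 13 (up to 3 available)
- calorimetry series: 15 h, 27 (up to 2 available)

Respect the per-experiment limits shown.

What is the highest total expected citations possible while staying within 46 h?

186

Ranking by ratio (expected citations/h): HPLC run 5.67, crystallography run 4.67, calorimetry series 1.80, flow-cytometry panel 1.36.
Taking 3×HPLC run + 2×crystallography run: 36 h used, 186 in expected citations.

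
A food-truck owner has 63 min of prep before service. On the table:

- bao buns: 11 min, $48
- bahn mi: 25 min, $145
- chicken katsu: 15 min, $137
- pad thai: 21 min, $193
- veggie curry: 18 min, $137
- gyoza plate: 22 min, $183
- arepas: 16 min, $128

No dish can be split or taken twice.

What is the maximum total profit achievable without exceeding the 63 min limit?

The ratio ordering already packs tightly: chicken katsu + pad thai + gyoza plate, 58 min, 513.
An exhaustive check of the 128 subsets confirms 513.

513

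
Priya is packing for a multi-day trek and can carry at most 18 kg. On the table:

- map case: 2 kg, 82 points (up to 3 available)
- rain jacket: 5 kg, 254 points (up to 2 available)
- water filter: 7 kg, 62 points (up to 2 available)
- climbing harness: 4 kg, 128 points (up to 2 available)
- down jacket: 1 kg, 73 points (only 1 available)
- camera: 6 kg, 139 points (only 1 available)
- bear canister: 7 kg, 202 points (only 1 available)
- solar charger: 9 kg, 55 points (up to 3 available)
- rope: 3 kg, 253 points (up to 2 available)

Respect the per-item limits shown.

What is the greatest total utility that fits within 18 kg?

A density-first pass picks 2×rain jacket + down jacket + 2×rope — 1087 at 17 kg.
The 1 kg tied up in down jacket is better spent on map case — total rises to 1096 (18 kg).

1096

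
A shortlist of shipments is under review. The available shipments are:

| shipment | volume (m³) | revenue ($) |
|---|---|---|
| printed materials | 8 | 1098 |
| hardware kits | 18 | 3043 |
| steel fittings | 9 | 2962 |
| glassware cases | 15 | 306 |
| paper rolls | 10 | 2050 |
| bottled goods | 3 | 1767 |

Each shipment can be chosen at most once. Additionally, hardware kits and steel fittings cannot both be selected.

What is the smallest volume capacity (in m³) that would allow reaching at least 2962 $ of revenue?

9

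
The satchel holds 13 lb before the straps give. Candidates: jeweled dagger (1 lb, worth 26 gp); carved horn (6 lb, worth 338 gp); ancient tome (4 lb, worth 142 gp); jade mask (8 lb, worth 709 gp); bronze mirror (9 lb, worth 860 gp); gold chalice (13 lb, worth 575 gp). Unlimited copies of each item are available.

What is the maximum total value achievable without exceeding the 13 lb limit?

1002

By value per lb: bronze mirror 95.56, jade mask 88.62, carved horn 56.33, gold chalice 44.23 lead.
Ancient tome + bronze mirror uses 13 of the 13 lb and totals 1002.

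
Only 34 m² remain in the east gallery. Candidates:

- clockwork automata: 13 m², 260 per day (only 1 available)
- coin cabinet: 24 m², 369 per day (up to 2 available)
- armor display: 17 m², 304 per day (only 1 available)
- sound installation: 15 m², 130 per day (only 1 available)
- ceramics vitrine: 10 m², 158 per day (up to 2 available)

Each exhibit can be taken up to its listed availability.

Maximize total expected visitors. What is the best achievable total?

576

Filling by ratio: clockwork automata + armor display for 564, with 4 m² left unused.
Replace armor display with 2×ceramics vitrine: the trade gains 12 net, giving 576 at 33 m².
No other feasible combination exceeds 576.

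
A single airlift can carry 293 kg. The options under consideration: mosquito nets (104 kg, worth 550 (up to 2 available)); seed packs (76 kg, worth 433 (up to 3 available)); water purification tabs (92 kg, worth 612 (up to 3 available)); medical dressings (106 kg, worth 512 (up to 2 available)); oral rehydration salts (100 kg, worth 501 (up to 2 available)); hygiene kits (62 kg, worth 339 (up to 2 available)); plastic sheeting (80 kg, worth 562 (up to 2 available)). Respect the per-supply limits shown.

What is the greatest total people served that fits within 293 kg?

By people served per kg: plastic sheeting 7.03, water purification tabs 6.65, seed packs 5.70 lead.
A density-first pass picks water purification tabs + 2×plastic sheeting — 1736 at 252 kg.
Replace 2×plastic sheeting with 2×water purification tabs: the trade gains 100 net, giving 1836 at 276 kg.

1836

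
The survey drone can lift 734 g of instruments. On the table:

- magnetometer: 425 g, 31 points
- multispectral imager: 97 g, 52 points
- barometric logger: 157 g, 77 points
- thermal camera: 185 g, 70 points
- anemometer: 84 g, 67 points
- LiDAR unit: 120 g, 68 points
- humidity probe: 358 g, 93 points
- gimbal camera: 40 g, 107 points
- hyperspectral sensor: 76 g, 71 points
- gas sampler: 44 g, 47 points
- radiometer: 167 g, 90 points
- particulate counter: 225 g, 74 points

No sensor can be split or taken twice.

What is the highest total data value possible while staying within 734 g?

527

Taking the top-ratio sensors first gives multispectral imager + anemometer + LiDAR unit + gimbal camera + hyperspectral sensor + gas sampler + radiometer for 502 (628 g).
Dropping multispectral imager frees 97 g; slotting in barometric logger (157 g) lifts the total to 527 at 688 g.
Next best is thermal camera + anemometer + LiDAR unit + gimbal camera + hyperspectral sensor + gas sampler + radiometer at 520 (716 g) — short by 7.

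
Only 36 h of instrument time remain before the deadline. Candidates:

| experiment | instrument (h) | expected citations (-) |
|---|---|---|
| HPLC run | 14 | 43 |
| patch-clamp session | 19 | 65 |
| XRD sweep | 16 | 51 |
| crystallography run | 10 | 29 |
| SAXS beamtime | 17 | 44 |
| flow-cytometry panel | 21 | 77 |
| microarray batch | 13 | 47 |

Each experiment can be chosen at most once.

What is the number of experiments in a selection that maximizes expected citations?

The maximum expected citations within 36 h is 124.
One optimal bundle: flow-cytometry panel + microarray batch (34 h).
All optima have 2 experiments.

2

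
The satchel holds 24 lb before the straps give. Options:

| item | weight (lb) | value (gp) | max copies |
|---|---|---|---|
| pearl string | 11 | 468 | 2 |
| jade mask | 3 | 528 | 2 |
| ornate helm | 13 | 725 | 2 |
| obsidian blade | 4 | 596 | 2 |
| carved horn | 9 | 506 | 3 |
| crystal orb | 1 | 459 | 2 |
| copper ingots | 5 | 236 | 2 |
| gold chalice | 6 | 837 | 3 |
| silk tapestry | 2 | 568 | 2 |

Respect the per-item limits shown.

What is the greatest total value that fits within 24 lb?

4784

Greedy by ratio would take 2×jade mask + 2×obsidian blade + 2×crystal orb + 2×silk tapestry: 20 lb used, total 4302.
The 8 lb tied up in 2×obsidian blade is better spent on 2×gold chalice — total rises to 4784 (24 lb).
Nothing else within 24 lb beats 4784.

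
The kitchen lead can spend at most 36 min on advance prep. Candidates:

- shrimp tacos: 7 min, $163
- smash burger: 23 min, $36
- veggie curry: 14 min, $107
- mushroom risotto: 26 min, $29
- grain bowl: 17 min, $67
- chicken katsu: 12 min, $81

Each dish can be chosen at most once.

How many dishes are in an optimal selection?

The maximum profit within 36 min is 351.
One optimal bundle: shrimp tacos + veggie curry + chicken katsu (33 min).
Any selection reaching 351 contains exactly 3 dishes.

3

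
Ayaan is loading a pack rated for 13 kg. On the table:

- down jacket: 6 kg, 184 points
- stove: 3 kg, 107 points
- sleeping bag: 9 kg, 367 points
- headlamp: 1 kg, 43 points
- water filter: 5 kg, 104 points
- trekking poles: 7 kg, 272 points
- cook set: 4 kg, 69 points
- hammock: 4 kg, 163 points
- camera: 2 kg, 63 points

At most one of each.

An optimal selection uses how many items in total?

2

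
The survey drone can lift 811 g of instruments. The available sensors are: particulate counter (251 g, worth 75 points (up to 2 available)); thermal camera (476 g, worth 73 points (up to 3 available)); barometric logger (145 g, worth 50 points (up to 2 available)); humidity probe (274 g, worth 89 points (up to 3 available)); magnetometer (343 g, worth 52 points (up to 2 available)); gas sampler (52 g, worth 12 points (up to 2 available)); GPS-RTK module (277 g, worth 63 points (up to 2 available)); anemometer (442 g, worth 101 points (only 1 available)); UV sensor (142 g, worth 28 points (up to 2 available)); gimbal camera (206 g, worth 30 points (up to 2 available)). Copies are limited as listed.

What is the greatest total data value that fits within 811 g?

Ranking by ratio (data value/g): barometric logger 0.34, humidity probe 0.32, particulate counter 0.30.
Taking the top-ratio sensors first gives 2×barometric logger + humidity probe + 2×gas sampler + UV sensor for 241 (810 g).
A better packing is particulate counter + 2×humidity probe: 799 g, total 253.

253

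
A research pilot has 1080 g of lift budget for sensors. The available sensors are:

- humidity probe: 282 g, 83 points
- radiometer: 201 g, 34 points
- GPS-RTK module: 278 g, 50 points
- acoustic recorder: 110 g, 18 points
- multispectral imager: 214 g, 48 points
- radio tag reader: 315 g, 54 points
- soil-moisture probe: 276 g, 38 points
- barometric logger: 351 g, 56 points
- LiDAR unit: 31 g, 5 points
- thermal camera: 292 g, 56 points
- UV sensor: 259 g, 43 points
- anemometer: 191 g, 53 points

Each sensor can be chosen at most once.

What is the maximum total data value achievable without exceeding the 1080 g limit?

A density-first pass picks humidity probe + multispectral imager + LiDAR unit + thermal camera + anemometer — 245 at 1010 g.
The 323 g tied up in LiDAR unit and thermal camera is better spent on GPS-RTK module + acoustic recorder — total rises to 252 (1075 g).
Next best is humidity probe + GPS-RTK module + LiDAR unit + thermal camera + anemometer at 247 (1074 g) — short by 5.

252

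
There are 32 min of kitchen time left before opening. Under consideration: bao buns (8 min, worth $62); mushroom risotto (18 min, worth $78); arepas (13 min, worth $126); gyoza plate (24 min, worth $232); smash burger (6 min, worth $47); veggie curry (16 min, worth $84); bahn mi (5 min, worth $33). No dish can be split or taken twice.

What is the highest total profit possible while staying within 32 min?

Ranking by ratio (profit/min): arepas 9.69, gyoza plate 9.67, smash burger 7.83.
A density-first pass picks bao buns + arepas + smash burger + bahn mi — 268 at 32 min.
The 24 min tied up in arepas and smash burger and bahn mi is better spent on gyoza plate — total rises to 294 (32 min).
Next best is gyoza plate + smash burger at 279 (30 min) — short by 15.

294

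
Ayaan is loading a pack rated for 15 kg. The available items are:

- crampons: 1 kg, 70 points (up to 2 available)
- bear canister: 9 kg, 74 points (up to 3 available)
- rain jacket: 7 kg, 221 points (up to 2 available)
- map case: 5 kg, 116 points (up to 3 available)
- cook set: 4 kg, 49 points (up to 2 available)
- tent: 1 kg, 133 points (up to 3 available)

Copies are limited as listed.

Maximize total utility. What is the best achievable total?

771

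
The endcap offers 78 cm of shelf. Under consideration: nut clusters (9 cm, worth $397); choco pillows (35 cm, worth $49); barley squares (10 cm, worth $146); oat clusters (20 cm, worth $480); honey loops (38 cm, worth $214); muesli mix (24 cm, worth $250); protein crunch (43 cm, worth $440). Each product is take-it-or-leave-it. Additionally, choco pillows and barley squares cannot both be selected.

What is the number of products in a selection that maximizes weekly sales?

3

Best achievable weekly sales is 1317.
nut clusters + oat clusters + protein crunch hits 1317 at 72 cm.
Any selection reaching 1317 contains exactly 3 products.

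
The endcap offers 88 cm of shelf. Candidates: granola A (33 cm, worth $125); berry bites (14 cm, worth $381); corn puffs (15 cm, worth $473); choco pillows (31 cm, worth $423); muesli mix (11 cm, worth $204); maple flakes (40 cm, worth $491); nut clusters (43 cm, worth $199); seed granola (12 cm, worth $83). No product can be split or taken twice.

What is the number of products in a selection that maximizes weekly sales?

5

The maximum weekly sales within 88 cm is 1564.
One optimal bundle: berry bites + corn puffs + choco pillows + muesli mix + seed granola (83 cm).
All optima have 5 products.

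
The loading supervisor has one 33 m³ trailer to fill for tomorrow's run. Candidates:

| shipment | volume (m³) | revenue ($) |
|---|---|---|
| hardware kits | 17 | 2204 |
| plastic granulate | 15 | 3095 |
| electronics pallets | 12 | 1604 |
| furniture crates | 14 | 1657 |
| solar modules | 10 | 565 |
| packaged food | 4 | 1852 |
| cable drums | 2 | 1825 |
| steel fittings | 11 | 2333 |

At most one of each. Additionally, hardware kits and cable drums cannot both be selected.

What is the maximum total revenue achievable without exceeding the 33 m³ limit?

9105

The ratio ordering already packs tightly: plastic granulate + packaged food + cable drums + steel fittings, 32 m³, 9105.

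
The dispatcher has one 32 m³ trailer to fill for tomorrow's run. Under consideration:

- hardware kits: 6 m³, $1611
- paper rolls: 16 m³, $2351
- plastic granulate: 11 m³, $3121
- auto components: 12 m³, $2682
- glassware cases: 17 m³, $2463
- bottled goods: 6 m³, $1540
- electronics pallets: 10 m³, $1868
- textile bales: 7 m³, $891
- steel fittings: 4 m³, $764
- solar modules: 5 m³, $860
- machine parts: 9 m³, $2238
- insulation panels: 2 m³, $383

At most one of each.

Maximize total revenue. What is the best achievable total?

Density check — plastic granulate 283.73, hardware kits 268.50, bottled goods 256.67, machine parts 248.67 are the best per m³.
The ratio ordering already packs tightly: hardware kits + plastic granulate + bottled goods + machine parts, 32 m³, 8510.
Nothing else within 32 m³ beats 8510.

8510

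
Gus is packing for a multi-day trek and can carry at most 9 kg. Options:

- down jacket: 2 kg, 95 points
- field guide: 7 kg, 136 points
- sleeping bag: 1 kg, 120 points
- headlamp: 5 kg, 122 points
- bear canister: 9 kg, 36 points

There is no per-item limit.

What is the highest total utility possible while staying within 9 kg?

1080

By utility per kg: sleeping bag 120.00, down jacket 47.50, headlamp 24.40 lead.
The ratio ordering already packs tightly: 9×sleeping bag, 9 kg, 1080.
Nothing else within 9 kg beats 1080.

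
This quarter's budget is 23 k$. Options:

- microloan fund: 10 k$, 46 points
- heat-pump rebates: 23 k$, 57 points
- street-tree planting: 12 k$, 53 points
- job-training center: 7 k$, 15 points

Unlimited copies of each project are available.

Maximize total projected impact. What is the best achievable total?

99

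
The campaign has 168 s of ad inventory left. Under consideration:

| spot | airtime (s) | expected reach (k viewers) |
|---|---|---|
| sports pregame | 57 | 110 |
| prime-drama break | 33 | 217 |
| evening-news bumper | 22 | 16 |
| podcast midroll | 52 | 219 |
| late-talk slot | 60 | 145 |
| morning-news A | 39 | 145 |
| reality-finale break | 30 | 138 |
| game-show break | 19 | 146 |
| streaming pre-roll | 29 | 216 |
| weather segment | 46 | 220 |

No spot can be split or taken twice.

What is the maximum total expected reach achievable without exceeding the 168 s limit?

Ranking by ratio (expected reach/s): game-show break 7.68, streaming pre-roll 7.45, prime-drama break 6.58, weather segment 4.78.
Greedy by ratio would take prime-drama break + reality-finale break + game-show break + streaming pre-roll + weather segment: 157 s used, total 937.
Replace reality-finale break with morning-news A: the trade gains 7 net, giving 944 at 166 s.
That's the maximum — no swap from here does better than 944.

944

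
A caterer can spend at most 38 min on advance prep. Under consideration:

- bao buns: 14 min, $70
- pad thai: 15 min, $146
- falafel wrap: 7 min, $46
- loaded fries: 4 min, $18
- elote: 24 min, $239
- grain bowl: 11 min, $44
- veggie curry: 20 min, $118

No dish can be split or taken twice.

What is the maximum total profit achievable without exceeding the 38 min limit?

Ranking by ratio (profit/min): elote 9.96, pad thai 9.73, falafel wrap 6.57.
Greedy by ratio would take falafel wrap + loaded fries + elote: 35 min used, total 303.
Dropping falafel wrap and loaded fries frees 11 min; slotting in bao buns (14 min) lifts the total to 309 at 38 min.

309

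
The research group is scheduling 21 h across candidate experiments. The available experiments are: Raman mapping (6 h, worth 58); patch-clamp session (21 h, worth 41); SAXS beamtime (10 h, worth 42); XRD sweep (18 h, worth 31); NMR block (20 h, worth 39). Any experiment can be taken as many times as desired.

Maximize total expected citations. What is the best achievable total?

By expected citations per h: Raman mapping 9.67, SAXS beamtime 4.20, patch-clamp session 1.95, NMR block 1.95 lead.
3×Raman mapping uses 18 of the 21 h and totals 174.
Nothing else within 21 h beats 174.

174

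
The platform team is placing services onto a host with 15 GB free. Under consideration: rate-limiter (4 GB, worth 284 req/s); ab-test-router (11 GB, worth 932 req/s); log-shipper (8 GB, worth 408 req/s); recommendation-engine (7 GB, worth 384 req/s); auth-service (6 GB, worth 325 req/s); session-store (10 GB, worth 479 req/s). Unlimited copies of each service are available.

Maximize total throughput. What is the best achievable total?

1216

By throughput per GB: ab-test-router 84.73, rate-limiter 71.00, recommendation-engine 54.86 lead.
The ratio ordering already packs tightly: rate-limiter + ab-test-router, 15 GB, 1216.
No other feasible combination exceeds 1216.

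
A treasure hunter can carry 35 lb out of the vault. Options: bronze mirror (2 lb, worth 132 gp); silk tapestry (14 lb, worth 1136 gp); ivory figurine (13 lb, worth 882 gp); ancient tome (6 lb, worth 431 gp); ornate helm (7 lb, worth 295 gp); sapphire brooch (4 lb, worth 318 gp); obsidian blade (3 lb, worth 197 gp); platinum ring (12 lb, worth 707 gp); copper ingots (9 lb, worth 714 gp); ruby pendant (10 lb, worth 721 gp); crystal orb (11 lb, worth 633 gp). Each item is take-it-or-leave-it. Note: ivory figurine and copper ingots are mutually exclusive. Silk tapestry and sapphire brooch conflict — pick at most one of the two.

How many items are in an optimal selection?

Optimal total is 2703.
For example bronze mirror + silk tapestry + copper ingots + ruby pendant achieves it, using 35 lb.
Every optimal selection uses 4 items.

4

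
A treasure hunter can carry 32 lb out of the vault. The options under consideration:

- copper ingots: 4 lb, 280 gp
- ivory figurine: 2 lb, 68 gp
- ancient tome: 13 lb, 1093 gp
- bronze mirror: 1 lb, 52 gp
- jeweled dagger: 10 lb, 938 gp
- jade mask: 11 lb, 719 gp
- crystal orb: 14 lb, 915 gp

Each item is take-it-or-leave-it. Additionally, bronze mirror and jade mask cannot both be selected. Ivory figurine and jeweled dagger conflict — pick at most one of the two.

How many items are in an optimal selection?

4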